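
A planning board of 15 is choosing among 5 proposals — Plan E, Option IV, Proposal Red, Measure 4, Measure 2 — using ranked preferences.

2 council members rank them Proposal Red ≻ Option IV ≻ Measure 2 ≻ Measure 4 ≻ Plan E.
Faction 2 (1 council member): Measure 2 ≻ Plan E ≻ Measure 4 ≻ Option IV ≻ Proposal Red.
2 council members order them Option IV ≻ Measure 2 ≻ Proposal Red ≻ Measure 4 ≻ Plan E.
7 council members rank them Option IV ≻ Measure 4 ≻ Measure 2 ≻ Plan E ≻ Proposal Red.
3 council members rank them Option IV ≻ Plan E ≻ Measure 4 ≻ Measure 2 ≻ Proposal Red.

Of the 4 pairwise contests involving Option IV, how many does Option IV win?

Option IV against each rival (15 council members):
Option IV vs Plan E: Option IV, 14–1.
Option IV vs Proposal Red: Option IV preferred on 1+2+7+3 = 13 ballots; Option IV wins 13–2.
Option IV–Measure 4: Option IV 14–1.
Option IV vs Measure 2: Option IV wins 14–1.
Option IV beats Plan E, Proposal Red, Measure 4, Measure 2 — 4 pairwise wins.

4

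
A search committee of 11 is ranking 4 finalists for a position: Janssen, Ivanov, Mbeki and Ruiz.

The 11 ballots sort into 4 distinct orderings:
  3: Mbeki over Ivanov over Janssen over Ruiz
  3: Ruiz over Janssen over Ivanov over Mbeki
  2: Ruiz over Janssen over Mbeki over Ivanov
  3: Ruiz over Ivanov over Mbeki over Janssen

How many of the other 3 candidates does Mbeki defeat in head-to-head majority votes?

Mbeki against each rival (11 committee members):
Mbeki vs Janssen: 6 to 5, Mbeki.
Mbeki vs Ivanov: Mbeki preferred on 3+2 = 5 ballots; Ivanov wins 6–5.
Mbeki vs Ruiz: Ruiz, 8–3.
Mbeki beats Janssen; loses to Ivanov, Ruiz — 1 pairwise win.

1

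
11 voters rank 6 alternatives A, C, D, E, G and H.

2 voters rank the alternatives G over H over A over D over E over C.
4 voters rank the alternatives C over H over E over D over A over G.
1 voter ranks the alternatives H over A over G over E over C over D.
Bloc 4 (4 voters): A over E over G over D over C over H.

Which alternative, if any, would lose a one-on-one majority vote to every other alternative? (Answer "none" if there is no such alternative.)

none

Pairwise majorities:
A vs C: A, 7–4.
A vs D: A wins 7–4.
A vs E: A wins 7–4.
A vs G: A, 9–2.
A–H: H 7–4.
C vs D: C preferred on 4+1 = 5 ballots; D wins 6–5.
C vs E: 4 for C, 7 for E — E by 7–4.
C vs G: C preferred on 4 ballots; G wins 7–4.
C vs H: C is ranked higher on 4+4 = 8 ballots, H on 3. C wins 8–3.
D vs E: 2 to 9, E.
D vs G: 4 to 7, G.
D vs H: D preferred on 4 ballots; H wins 7–4.
E vs G: E, 8–3.
E vs H: 4 for E, 7 for H — H by 7–4.
G vs H: G wins 6–5.
Every alternative wins at least one matchup (A beats C; C beats H; D beats C; E beats C; G beats C; H beats A), so there is no Condorcet loser.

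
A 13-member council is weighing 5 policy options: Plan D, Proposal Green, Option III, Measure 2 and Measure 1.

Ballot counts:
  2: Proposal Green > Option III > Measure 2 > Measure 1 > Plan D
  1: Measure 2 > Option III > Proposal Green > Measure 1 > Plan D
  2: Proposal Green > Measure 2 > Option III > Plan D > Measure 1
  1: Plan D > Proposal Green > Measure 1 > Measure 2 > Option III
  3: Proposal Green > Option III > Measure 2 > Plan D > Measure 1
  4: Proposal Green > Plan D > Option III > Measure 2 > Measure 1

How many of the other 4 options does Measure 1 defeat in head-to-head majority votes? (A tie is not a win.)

0

Measure 1 against each rival (13 council members):
Measure 1–Plan D: Plan D 10–3.
Measure 1–Proposal Green: Proposal Green 13–0.
Measure 1–Option III: Option III 12–1.
Measure 1 vs Measure 2: 1 to 12, Measure 2.
Measure 1 beats no one; loses to Plan D, Proposal Green, Option III, Measure 2 — 0 pairwise wins.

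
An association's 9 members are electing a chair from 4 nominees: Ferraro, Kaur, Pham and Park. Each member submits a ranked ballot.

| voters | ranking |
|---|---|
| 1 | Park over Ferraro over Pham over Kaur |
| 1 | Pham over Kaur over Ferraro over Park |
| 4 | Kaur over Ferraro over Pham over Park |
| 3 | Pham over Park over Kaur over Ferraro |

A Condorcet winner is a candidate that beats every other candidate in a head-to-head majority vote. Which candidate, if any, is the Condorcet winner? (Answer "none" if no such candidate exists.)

none

Pairwise majorities:
Ferraro vs Kaur: Kaur wins 8–1.
Ferraro vs Pham: Ferraro, 5–4.
Ferraro vs Park: Ferraro, 5–4.
Kaur–Pham: Pham 5–4.
Kaur vs Park: Kaur, 5–4.
Pham–Park: Pham 8–1.
Every candidate loses at least once (Ferraro loses to Kaur; Kaur loses to Pham; Pham loses to Ferraro; Park loses to Ferraro). The majority relation contains the cycle Ferraro > Pham > Kaur > Ferraro, so there is no Condorcet winner.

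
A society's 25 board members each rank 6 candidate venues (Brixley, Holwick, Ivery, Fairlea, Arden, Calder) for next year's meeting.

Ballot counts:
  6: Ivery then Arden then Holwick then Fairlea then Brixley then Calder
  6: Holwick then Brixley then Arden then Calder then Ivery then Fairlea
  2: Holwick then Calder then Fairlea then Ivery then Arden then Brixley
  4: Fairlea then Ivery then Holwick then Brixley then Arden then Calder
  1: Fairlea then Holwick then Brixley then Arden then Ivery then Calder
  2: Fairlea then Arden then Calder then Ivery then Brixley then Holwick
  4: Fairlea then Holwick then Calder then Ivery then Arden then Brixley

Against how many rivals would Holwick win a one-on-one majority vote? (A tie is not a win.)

Holwick against each rival (25 organisers):
Holwick vs Brixley: Holwick is ranked higher on 6+6+2+4+1+4 = 23 ballots, Brixley on 2. Holwick wins 23–2.
Holwick vs Ivery: Holwick wins 13–12.
Holwick vs Fairlea: 14 to 11, Holwick.
Holwick vs Arden: 17 to 8, Holwick.
Holwick vs Calder: Holwick preferred on 6+6+2+4+1+4 = 23 ballots; Holwick wins 23–2.
Holwick beats Brixley, Ivery, Fairlea, Arden, Calder — 5 pairwise wins.

5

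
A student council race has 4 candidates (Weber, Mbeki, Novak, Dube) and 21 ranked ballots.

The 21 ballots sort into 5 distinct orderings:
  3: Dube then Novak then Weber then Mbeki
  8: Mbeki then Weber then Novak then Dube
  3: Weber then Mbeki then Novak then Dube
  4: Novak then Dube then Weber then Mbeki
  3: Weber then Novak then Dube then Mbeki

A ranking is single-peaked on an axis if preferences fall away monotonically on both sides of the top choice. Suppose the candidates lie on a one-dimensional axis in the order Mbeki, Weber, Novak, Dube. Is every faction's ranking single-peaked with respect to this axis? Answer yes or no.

Axis positions: Mbeki=1, Weber=2, Novak=3, Dube=4.
Faction 1 (peak Dube at position 4): ranking walks positions 4-3-2-1, expanding outward from the peak — single-peaked.
Faction 2 (peak Mbeki at position 1): ranking walks positions 1-2-3-4, expanding outward from the peak — single-peaked.
Faction 3 (peak Weber at position 2): ranking walks positions 2-1-3-4, expanding outward from the peak — single-peaked.
Faction 4 (peak Novak at position 3): ranking walks positions 3-4-2-1, expanding outward from the peak — single-peaked.
Faction 5 (peak Weber at position 2): ranking walks positions 2-3-4-1, expanding outward from the peak — single-peaked.
Every ranking is single-peaked on this axis.

yes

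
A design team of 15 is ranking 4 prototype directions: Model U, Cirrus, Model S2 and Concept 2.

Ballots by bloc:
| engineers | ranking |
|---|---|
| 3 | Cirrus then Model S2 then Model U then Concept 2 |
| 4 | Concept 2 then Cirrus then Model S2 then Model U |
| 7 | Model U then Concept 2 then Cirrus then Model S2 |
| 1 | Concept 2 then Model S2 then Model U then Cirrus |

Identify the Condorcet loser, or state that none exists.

Head-to-head results (15 engineers):
Model U vs Cirrus: 7+1 = 8 for Model U, 7 for Cirrus — Model U by 8–7.
Model U vs Model S2: Model U preferred on 7 ballots; Model S2 wins 8–7.
Model U vs Concept 2: Model U wins 10–5.
Cirrus vs Model S2: Cirrus wins 14–1.
Cirrus vs Concept 2: 3 for Cirrus, 12 for Concept 2 — Concept 2 by 12–3.
Model S2 vs Concept 2: Concept 2, 12–3.
No design is winless: Model U beats Cirrus; Cirrus beats Model S2; Model S2 beats Model U; Concept 2 beats Cirrus. There is no Condorcet loser.

none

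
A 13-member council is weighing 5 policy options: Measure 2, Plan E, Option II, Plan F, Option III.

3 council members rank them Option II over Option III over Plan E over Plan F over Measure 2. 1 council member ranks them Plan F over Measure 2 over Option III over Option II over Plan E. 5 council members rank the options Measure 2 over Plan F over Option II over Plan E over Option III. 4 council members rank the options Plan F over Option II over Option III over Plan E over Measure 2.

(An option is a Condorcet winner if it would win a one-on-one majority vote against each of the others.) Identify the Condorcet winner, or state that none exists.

Check each pair by majority over 13 ballots:
Measure 2 vs Plan E: Plan E, 7–6.
Measure 2 vs Option II: 1+5 = 6 for Measure 2, 7 for Option II — Option II by 7–6.
Measure 2 vs Plan F: Measure 2 preferred on 5 ballots; Plan F wins 8–5.
Measure 2 vs Option III: Option III, 7–6.
Plan E vs Option II: Option II, 13–0.
Plan E–Plan F: Plan F 10–3.
Plan E vs Option III: Option III, 8–5.
Option II vs Plan F: Plan F wins 10–3.
Option II vs Option III: 3+5+4 = 12 for Option II, 1 for Option III — Option II by 12–1.
Plan F vs Option III: Plan F wins 10–3.
Plan F beats each of Measure 2, Plan E, Option II, Option III — Plan F is the Condorcet winner.

Plan F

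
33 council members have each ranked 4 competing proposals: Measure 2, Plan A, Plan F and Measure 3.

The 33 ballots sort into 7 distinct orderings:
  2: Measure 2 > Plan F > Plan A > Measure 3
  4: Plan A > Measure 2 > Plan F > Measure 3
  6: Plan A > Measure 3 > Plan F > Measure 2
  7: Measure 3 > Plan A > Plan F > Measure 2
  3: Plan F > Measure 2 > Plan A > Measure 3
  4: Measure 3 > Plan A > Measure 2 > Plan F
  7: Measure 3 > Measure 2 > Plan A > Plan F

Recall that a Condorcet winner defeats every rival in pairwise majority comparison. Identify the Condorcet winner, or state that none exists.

Measure 3

Head-to-head results (33 council members):
Measure 2 vs Plan A: Plan A, 21–12.
Measure 2–Plan F: Measure 2 17–16.
Measure 2 vs Measure 3: Measure 3, 24–9.
Plan A vs Plan F: Plan A wins 28–5.
Plan A vs Measure 3: Measure 3 wins 18–15.
Plan F vs Measure 3: Measure 3 wins 24–9.
Measure 3 wins every pairwise contest, so Measure 3 is the Condorcet winner.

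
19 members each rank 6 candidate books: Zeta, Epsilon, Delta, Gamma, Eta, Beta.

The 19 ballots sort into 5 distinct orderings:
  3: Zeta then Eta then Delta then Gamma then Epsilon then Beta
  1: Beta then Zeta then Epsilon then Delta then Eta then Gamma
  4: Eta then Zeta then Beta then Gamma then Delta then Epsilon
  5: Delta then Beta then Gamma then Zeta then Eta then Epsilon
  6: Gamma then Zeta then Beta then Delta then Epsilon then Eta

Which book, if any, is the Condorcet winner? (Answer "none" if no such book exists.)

Pairwise majorities:
Zeta vs Epsilon: Zeta wins 19–0.
Zeta–Delta: Zeta 14–5.
Zeta–Gamma: Gamma 11–8.
Zeta vs Eta: Zeta, 15–4.
Zeta vs Beta: Zeta wins 13–6.
Epsilon–Delta: Delta 18–1.
Epsilon vs Gamma: Gamma, 18–1.
Epsilon vs Eta: Eta, 12–7.
Epsilon vs Beta: Beta, 16–3.
Delta vs Gamma: Gamma wins 10–9.
Delta–Eta: Delta 12–7.
Delta–Beta: Beta 11–8.
Gamma vs Eta: Gamma, 11–8.
Gamma vs Beta: Beta, 10–9.
Eta vs Beta: Beta, 12–7.
Every book loses at least once (Zeta loses to Gamma; Epsilon loses to Zeta; Delta loses to Zeta; Gamma loses to Beta; Eta loses to Zeta; Beta loses to Zeta). The majority relation contains the cycle Zeta beats Beta beats Gamma beats Zeta, so there is no Condorcet winner.

none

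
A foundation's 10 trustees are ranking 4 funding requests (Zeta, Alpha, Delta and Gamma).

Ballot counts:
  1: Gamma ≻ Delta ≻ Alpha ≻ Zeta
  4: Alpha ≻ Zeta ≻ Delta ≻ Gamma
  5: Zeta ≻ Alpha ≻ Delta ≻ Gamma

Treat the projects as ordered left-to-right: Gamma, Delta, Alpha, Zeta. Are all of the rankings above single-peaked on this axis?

Axis positions: Gamma=1, Delta=2, Alpha=3, Zeta=4.
Ballot type 1 (peak Gamma at position 1): ranking walks positions 1-2-3-4, expanding outward from the peak — single-peaked.
Ballot type 2 (peak Alpha at position 3): ranking walks positions 3-4-2-1, expanding outward from the peak — single-peaked.
Ballot type 3 (peak Zeta at position 4): ranking walks positions 4-3-2-1, expanding outward from the peak — single-peaked.
Every ranking is single-peaked on this axis.

yes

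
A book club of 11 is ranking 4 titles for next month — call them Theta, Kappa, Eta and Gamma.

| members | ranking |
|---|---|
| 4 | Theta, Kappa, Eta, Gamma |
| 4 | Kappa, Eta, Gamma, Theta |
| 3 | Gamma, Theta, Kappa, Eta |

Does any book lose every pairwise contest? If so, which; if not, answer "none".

none

Head-to-head results (11 members):
Theta–Kappa: Theta 7–4.
Theta vs Eta: Theta preferred on 4+3 = 7 ballots; Theta wins 7–4.
Theta vs Gamma: Theta is ranked higher on 4 ballots, Gamma on 7. Gamma wins 7–4.
Kappa vs Eta: 11 to 0, Kappa.
Kappa vs Gamma: 4+4 = 8 for Kappa, 3 for Gamma — Kappa by 8–3.
Eta vs Gamma: 8 to 3, Eta.
Each book has at least one pairwise win (Theta beats Kappa; Kappa beats Eta; Eta beats Gamma; Gamma beats Theta) — no Condorcet loser.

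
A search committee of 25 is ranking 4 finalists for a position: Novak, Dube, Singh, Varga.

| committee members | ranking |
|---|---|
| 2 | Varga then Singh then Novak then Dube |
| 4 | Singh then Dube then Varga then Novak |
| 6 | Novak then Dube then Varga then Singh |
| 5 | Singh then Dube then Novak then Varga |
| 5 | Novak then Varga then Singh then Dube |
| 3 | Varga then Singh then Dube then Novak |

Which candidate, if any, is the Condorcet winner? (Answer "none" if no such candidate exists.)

Pairwise majorities:
Novak vs Dube: Novak is ranked higher on 2+6+5 = 13 ballots, Dube on 12. Novak wins 13–12.
Novak vs Singh: 6+5 = 11 for Novak, 14 for Singh — Singh by 14–11.
Novak vs Varga: 16 to 9, Novak.
Dube vs Singh: 6 for Dube, 19 for Singh — Singh by 19–6.
Dube vs Varga: 4+6+5 = 15 for Dube, 10 for Varga — Dube by 15–10.
Singh vs Varga: Singh is ranked higher on 4+5 = 9 ballots, Varga on 16. Varga wins 16–9.
Each candidate drops at least one matchup (Novak loses to Singh; Dube loses to Novak; Singh loses to Varga; Varga loses to Novak); the cycle Novak > Varga > Singh > Novak rules out a Condorcet winner.

none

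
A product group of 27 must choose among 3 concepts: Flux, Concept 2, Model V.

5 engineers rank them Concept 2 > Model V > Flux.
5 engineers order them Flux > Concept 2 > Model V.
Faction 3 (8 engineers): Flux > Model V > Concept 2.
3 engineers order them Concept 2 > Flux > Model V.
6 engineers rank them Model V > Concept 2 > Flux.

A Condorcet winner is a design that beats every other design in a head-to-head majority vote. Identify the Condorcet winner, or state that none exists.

none

Head-to-head results (27 engineers):
Flux–Concept 2: Concept 2 14–13.
Flux vs Model V: Flux wins 16–11.
Concept 2–Model V: Model V 14–13.
No design is unbeaten: Flux loses to Concept 2; Concept 2 loses to Model V; Model V loses to Flux. In particular Flux > Model V > Concept 2 > Flux is a majority cycle — no Condorcet winner exists.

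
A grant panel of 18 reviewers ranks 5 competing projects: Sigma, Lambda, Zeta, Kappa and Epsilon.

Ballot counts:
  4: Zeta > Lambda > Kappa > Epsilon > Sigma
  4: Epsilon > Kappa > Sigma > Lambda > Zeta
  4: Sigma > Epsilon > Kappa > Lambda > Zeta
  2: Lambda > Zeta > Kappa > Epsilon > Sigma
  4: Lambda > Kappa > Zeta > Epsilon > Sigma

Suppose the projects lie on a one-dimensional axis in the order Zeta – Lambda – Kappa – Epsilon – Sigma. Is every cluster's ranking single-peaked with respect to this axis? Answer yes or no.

yes

Axis positions: Zeta=1, Lambda=2, Kappa=3, Epsilon=4, Sigma=5.
Cluster 1 (peak Zeta at position 1): ranking walks positions 1-2-3-4-5, expanding outward from the peak — single-peaked.
Cluster 2 (peak Epsilon at position 4): ranking walks positions 4-3-5-2-1, expanding outward from the peak — single-peaked.
Cluster 3 (peak Sigma at position 5): ranking walks positions 5-4-3-2-1, expanding outward from the peak — single-peaked.
Cluster 4 (peak Lambda at position 2): ranking walks positions 2-1-3-4-5, expanding outward from the peak — single-peaked.
Cluster 5 (peak Lambda at position 2): ranking walks positions 2-3-1-4-5, expanding outward from the peak — single-peaked.
Every ranking is single-peaked on this axis.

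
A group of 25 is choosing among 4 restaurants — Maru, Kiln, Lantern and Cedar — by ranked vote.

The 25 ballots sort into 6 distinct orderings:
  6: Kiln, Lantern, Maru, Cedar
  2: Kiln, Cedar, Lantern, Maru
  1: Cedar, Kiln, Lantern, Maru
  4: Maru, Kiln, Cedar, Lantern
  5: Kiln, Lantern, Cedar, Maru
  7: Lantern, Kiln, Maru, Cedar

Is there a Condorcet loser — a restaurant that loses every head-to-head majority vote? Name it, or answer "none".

Head-to-head results (25 friends):
Maru vs Kiln: 4 for Maru, 21 for Kiln — Kiln by 21–4.
Maru vs Lantern: Maru is ranked higher on 4 ballots, Lantern on 21. Lantern wins 21–4.
Maru vs Cedar: 6+4+7 = 17 for Maru, 8 for Cedar — Maru by 17–8.
Kiln vs Lantern: Kiln is ranked higher on 6+2+1+4+5 = 18 ballots, Lantern on 7. Kiln wins 18–7.
Kiln vs Cedar: Kiln wins 24–1.
Lantern vs Cedar: Lantern, 18–7.
Cedar loses to every other restaurant — it is the Condorcet loser.

Cedar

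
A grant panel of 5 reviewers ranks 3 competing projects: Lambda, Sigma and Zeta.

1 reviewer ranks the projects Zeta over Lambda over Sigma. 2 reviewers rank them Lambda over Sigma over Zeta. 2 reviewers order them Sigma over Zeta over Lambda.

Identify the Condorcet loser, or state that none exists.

Pairwise majorities:
Lambda vs Sigma: Lambda preferred on 1+2 = 3 ballots; Lambda wins 3–2.
Lambda–Zeta: Zeta 3–2.
Sigma vs Zeta: 4 to 1, Sigma.
Every project wins at least one matchup (Lambda beats Sigma; Sigma beats Zeta; Zeta beats Lambda), so there is no Condorcet loser.

none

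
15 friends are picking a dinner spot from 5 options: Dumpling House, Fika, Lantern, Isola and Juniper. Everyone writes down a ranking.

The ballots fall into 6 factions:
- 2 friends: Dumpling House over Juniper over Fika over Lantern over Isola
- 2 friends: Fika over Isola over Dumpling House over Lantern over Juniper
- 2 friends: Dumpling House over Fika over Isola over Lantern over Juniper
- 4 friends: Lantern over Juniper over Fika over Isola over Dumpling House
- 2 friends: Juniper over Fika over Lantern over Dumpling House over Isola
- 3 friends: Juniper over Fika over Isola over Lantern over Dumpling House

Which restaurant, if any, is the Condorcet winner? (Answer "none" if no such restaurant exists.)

none

Check each pair by majority over 15 ballots:
Dumpling House vs Fika: 4 to 11, Fika.
Dumpling House vs Lantern: Dumpling House is ranked higher on 2+2+2 = 6 ballots, Lantern on 9. Lantern wins 9–6.
Dumpling House vs Isola: 2+2+2 = 6 for Dumpling House, 9 for Isola — Isola by 9–6.
Dumpling House vs Juniper: 6 to 9, Juniper.
Fika vs Lantern: Fika is ranked higher on 2+2+2+2+3 = 11 ballots, Lantern on 4. Fika wins 11–4.
Fika vs Isola: 2+2+2+4+2+3 = 15 for Fika, 0 for Isola — Fika by 15–0.
Fika vs Juniper: 4 to 11, Juniper.
Lantern vs Isola: 2+4+2 = 8 for Lantern, 7 for Isola — Lantern by 8–7.
Lantern vs Juniper: 2+2+4 = 8 for Lantern, 7 for Juniper — Lantern by 8–7.
Isola vs Juniper: Isola is ranked higher on 2+2 = 4 ballots, Juniper on 11. Juniper wins 11–4.
Every restaurant loses at least once (Dumpling House loses to Fika; Fika loses to Juniper; Lantern loses to Fika; Isola loses to Fika; Juniper loses to Lantern). The majority relation contains the cycle Fika beats Lantern beats Juniper beats Fika, so there is no Condorcet winner.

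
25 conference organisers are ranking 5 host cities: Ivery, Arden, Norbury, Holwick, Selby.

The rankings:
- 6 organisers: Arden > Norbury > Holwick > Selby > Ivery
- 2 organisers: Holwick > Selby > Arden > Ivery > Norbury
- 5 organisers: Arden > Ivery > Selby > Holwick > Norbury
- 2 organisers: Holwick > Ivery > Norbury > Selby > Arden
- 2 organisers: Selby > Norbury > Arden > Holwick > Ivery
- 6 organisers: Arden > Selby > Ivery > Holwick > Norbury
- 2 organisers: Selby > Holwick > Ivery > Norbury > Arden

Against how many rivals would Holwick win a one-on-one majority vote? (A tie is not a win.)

Holwick against each rival (25 organisers):
Holwick–Ivery: Holwick 14–11.
Holwick vs Arden: Holwick preferred on 2+2+2 = 6 ballots; Arden wins 19–6.
Holwick vs Norbury: Holwick is ranked higher on 2+5+2+6+2 = 17 ballots, Norbury on 8. Holwick wins 17–8.
Holwick vs Selby: 6+2+2 = 10 for Holwick, 15 for Selby — Selby by 15–10.
Holwick beats Ivery, Norbury; loses to Arden, Selby — 2 pairwise wins.

2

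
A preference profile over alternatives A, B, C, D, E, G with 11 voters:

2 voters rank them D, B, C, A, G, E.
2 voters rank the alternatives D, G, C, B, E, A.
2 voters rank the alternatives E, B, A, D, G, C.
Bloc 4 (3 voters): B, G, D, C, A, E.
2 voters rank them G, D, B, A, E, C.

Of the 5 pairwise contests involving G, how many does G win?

3

G against each rival (11 voters):
G vs A: 7 to 4, G.
G vs B: B wins 7–4.
G vs C: G, 9–2.
G vs D: G is ranked higher on 3+2 = 5 ballots, D on 6. D wins 6–5.
G vs E: G wins 9–2.
G beats A, C, E; loses to B, D — 3 pairwise wins.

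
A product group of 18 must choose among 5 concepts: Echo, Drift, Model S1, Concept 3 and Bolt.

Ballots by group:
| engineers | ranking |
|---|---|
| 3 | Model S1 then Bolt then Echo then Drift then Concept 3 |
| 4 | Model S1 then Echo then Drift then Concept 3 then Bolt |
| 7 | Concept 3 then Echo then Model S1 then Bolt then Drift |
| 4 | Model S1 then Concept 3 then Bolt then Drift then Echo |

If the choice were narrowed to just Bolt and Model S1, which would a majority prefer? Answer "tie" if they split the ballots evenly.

No ballot ranks Bolt above Model S1: 0.
Ballots ranking Model S1 above Bolt: 18 − 0 = 18.
Model S1 wins the head-to-head 18–0.

Model S1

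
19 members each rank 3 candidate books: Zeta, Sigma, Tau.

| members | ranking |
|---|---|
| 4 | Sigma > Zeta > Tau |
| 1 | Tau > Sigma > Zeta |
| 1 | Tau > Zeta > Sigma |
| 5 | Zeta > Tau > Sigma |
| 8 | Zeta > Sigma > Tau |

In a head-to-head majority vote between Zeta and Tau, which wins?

Ballots ranking Zeta above Tau: 4 + 5 + 8 = 17.
Ballots ranking Tau above Zeta: 19 − 17 = 2.
Zeta wins the head-to-head 17–2.

Zeta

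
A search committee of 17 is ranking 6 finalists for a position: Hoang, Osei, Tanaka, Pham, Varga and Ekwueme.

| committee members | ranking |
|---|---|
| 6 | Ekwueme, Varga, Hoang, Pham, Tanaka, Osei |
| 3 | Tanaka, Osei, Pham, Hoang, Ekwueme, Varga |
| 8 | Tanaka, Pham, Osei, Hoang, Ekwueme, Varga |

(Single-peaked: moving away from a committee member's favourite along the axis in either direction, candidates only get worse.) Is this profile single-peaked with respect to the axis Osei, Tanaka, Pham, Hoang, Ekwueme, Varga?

Axis positions: Osei=1, Tanaka=2, Pham=3, Hoang=4, Ekwueme=5, Varga=6.
Group 1 (peak Ekwueme at position 5): ranking walks positions 5-6-4-3-2-1, expanding outward from the peak — single-peaked.
Group 2 (peak Tanaka at position 2): ranking walks positions 2-1-3-4-5-6, expanding outward from the peak — single-peaked.
Group 3 (peak Tanaka at position 2): ranking walks positions 2-3-1-4-5-6, expanding outward from the peak — single-peaked.
Every ranking is single-peaked on this axis.

yes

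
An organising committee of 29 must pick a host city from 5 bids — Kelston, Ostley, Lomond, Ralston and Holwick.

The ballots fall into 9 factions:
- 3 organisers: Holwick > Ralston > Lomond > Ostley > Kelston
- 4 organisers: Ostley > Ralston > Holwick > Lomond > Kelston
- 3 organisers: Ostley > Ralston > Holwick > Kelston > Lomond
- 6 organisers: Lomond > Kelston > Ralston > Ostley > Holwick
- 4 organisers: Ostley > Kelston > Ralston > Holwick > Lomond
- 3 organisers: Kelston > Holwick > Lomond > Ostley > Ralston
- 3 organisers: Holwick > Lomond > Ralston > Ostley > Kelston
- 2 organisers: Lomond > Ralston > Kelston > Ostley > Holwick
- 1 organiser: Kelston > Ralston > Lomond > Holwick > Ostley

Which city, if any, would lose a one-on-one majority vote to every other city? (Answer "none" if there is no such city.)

none

Head-to-head results (29 organisers):
Kelston vs Ostley: Ostley, 17–12.
Kelston vs Lomond: 3+4+3+1 = 11 for Kelston, 18 for Lomond — Lomond by 18–11.
Kelston vs Ralston: Ralston, 15–14.
Kelston vs Holwick: Kelston is ranked higher on 6+4+3+2+1 = 16 ballots, Holwick on 13. Kelston wins 16–13.
Ostley vs Lomond: Lomond, 18–11.
Ostley vs Ralston: Ralston wins 15–14.
Ostley vs Holwick: Ostley, 19–10.
Lomond vs Ralston: Ralston, 15–14.
Lomond vs Holwick: 9 to 20, Holwick.
Ralston–Holwick: Ralston 20–9.
No city is winless: Kelston beats Holwick; Ostley beats Kelston; Lomond beats Kelston; Ralston beats Kelston; Holwick beats Lomond. There is no Condorcet loser.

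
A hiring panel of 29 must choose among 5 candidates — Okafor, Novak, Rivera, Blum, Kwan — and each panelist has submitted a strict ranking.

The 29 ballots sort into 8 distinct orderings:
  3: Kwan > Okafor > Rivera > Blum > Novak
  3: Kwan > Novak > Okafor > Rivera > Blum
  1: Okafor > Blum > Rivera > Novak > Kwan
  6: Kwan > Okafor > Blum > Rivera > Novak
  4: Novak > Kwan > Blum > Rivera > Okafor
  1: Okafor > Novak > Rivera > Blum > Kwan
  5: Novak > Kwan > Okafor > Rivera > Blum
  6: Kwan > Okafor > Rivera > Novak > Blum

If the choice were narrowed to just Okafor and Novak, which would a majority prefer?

Okafor

Ballots ranking Okafor above Novak: 3 + 1 + 6 + 1 + 6 = 17.
Ballots ranking Novak above Okafor: 29 − 17 = 12.
Okafor wins the head-to-head 17–12.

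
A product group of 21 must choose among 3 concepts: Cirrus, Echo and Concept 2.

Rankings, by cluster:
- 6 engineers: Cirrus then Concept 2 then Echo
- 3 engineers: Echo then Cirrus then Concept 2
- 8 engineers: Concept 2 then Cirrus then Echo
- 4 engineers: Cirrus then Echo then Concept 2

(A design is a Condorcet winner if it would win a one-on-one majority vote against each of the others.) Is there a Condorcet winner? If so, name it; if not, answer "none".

Pairwise majorities:
Cirrus–Echo: Cirrus 18–3.
Cirrus–Concept 2: Cirrus 13–8.
Echo vs Concept 2: Concept 2 wins 14–7.
Cirrus defeats every rival head-to-head and is the Condorcet winner.

Cirrus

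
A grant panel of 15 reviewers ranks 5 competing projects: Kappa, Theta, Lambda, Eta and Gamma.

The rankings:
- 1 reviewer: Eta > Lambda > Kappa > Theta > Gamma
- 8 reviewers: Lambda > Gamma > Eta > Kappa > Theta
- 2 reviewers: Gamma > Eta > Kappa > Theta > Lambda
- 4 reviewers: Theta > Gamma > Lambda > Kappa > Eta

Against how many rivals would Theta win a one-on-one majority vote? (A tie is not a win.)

Theta against each rival (15 reviewers):
Theta vs Kappa: 4 to 11, Kappa.
Theta vs Lambda: Theta is ranked higher on 2+4 = 6 ballots, Lambda on 9. Lambda wins 9–6.
Theta vs Eta: 4 for Theta, 11 for Eta — Eta by 11–4.
Theta vs Gamma: Gamma, 10–5.
Theta beats no one; loses to Kappa, Lambda, Eta, Gamma — 0 pairwise wins.

0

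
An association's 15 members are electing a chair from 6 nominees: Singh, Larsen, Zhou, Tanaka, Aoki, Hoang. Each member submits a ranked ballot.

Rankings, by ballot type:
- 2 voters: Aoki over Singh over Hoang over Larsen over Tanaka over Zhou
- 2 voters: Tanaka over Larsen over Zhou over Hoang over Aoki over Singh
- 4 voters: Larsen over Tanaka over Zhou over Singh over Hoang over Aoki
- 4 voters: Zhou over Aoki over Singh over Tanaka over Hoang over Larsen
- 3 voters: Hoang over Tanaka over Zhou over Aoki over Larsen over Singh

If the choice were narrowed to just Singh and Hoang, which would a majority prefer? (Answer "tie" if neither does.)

Ballots ranking Singh above Hoang: 2 + 4 + 4 = 10.
Ballots ranking Hoang above Singh: 15 − 10 = 5.
Singh wins the head-to-head 10–5.

Singh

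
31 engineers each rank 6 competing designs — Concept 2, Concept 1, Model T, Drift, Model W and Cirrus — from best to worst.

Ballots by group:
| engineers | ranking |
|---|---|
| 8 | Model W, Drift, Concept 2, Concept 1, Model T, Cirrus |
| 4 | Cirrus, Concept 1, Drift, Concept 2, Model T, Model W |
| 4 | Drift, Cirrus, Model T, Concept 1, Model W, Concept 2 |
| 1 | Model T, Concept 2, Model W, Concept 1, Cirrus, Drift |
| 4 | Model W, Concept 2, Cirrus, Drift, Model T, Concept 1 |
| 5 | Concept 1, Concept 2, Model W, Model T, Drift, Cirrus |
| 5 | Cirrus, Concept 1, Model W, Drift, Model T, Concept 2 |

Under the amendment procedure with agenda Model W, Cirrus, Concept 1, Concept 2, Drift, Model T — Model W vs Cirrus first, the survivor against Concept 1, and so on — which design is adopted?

Drift

Round 1: Model W vs Cirrus — 18–13, Model W advances.
Round 2: Model W vs Concept 1 — 13–18, Concept 1 advances.
Round 3: Concept 1 vs Concept 2 — 18–13, Concept 1 advances.
Round 4: Concept 1 vs Drift — 15–16, Drift advances.
Round 5: Drift vs Model T — 25–6, Drift advances.
The agenda winner is Drift.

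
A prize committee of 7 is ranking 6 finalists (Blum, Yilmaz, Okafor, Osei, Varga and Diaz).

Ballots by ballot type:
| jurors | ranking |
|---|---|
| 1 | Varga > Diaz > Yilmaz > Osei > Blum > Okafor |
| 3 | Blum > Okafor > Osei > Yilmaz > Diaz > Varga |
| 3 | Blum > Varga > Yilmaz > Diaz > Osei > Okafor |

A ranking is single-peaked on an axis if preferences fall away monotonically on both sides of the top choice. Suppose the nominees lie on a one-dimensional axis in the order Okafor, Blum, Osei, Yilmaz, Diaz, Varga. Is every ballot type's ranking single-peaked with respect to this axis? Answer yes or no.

no

Axis positions: Okafor=1, Blum=2, Osei=3, Yilmaz=4, Diaz=5, Varga=6.
Ballot type 1 (peak Varga at position 6): ranking walks positions 6-5-4-3-2-1, expanding outward from the peak — single-peaked.
Ballot type 2 (peak Blum at position 2): ranking walks positions 2-1-3-4-5-6, expanding outward from the peak — single-peaked.
Ballot type 3: ranking walks positions 2-6-4-5-3-1; Varga is ranked above Osei even though Osei lies between Varga and the peak Blum on the axis — preferences dip and rise again. Not single-peaked.
Ballot type 3 violates single-peakedness, so the profile is not single-peaked on this axis.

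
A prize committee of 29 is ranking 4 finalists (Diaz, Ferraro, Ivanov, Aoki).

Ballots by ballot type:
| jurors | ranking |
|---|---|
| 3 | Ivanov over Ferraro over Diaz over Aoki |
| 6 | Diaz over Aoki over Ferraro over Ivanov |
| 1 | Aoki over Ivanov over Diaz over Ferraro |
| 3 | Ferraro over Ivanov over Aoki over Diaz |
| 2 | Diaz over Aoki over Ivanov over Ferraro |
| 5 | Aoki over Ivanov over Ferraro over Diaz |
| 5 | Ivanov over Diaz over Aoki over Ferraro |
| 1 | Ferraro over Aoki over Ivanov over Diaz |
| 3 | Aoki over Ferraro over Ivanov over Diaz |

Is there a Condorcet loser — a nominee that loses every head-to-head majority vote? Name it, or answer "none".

Head-to-head results (29 jurors):
Diaz vs Ferraro: Ferraro wins 15–14.
Diaz vs Ivanov: Ivanov wins 21–8.
Diaz vs Aoki: 3+6+2+5 = 16 for Diaz, 13 for Aoki — Diaz by 16–13.
Ferraro vs Ivanov: Ivanov wins 16–13.
Ferraro vs Aoki: Aoki wins 22–7.
Ivanov vs Aoki: Aoki wins 18–11.
Each nominee has at least one pairwise win (Diaz beats Aoki; Ferraro beats Diaz; Ivanov beats Diaz; Aoki beats Ferraro) — no Condorcet loser.

none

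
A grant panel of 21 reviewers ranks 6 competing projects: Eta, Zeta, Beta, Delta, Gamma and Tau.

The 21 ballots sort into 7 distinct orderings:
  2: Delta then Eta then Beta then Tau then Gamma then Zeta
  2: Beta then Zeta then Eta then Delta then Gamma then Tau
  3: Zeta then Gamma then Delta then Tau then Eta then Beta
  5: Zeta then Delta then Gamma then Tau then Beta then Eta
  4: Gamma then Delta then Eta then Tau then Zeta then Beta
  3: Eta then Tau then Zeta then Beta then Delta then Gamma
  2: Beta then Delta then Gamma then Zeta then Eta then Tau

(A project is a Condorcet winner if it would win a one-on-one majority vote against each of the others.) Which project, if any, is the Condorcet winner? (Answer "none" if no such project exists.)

Head-to-head results (21 reviewers):
Eta vs Zeta: Eta is ranked higher on 2+4+3 = 9 ballots, Zeta on 12. Zeta wins 12–9.
Eta vs Beta: 2+3+4+3 = 12 for Eta, 9 for Beta — Eta by 12–9.
Eta vs Delta: 5 to 16, Delta.
Eta vs Gamma: 7 to 14, Gamma.
Eta vs Tau: Eta is ranked higher on 2+2+4+3+2 = 13 ballots, Tau on 8. Eta wins 13–8.
Zeta vs Beta: Zeta preferred on 3+5+4+3 = 15 ballots; Zeta wins 15–6.
Zeta vs Delta: Zeta is ranked higher on 2+3+5+3 = 13 ballots, Delta on 8. Zeta wins 13–8.
Zeta vs Gamma: 2+3+5+3 = 13 for Zeta, 8 for Gamma — Zeta by 13–8.
Zeta vs Tau: 2+3+5+2 = 12 for Zeta, 9 for Tau — Zeta by 12–9.
Beta vs Delta: Beta preferred on 2+3+2 = 7 ballots; Delta wins 14–7.
Beta vs Gamma: Beta is ranked higher on 2+2+3+2 = 9 ballots, Gamma on 12. Gamma wins 12–9.
Beta vs Tau: Beta is ranked higher on 2+2+2 = 6 ballots, Tau on 15. Tau wins 15–6.
Delta vs Gamma: 14 to 7, Delta.
Delta vs Tau: Delta is ranked higher on 2+2+3+5+4+2 = 18 ballots, Tau on 3. Delta wins 18–3.
Gamma vs Tau: 2+3+5+4+2 = 16 for Gamma, 5 for Tau — Gamma by 16–5.
Zeta beats each of Eta, Beta, Delta, Gamma, Tau — Zeta is the Condorcet winner.

Zeta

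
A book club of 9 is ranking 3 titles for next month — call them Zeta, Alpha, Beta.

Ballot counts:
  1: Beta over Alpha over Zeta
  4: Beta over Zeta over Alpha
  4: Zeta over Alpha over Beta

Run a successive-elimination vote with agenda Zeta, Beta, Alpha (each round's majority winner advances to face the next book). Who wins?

Beta

Round 1: Zeta vs Beta — 4–5, Beta advances.
Round 2: Beta vs Alpha — 5–4, Beta advances.
Beta survives the agenda.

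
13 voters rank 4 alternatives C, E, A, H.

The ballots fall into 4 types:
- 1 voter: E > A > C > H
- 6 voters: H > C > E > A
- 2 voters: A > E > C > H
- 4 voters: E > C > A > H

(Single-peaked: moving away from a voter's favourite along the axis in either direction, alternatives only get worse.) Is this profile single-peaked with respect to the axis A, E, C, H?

Axis positions: A=1, E=2, C=3, H=4.
Type 1 (peak E at position 2): ranking walks positions 2-1-3-4, expanding outward from the peak — single-peaked.
Type 2 (peak H at position 4): ranking walks positions 4-3-2-1, expanding outward from the peak — single-peaked.
Type 3 (peak A at position 1): ranking walks positions 1-2-3-4, expanding outward from the peak — single-peaked.
Type 4 (peak E at position 2): ranking walks positions 2-3-1-4, expanding outward from the peak — single-peaked.
Every ranking is single-peaked on this axis.

yes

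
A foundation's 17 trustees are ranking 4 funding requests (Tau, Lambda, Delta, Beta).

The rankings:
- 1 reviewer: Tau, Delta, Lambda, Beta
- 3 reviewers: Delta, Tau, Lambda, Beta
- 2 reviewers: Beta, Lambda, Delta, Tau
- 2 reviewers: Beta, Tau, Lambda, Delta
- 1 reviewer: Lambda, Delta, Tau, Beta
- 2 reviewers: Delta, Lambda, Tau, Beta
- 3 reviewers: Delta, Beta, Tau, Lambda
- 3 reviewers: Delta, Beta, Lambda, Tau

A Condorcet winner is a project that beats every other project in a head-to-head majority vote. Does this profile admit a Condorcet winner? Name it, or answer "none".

Check each pair by majority over 17 ballots:
Tau vs Lambda: Tau wins 9–8.
Tau vs Delta: Delta, 14–3.
Tau vs Beta: Beta, 10–7.
Lambda–Delta: Delta 12–5.
Lambda vs Beta: Beta wins 10–7.
Delta vs Beta: Delta wins 13–4.
Only Delta has no losses; Delta is the Condorcet winner.

Delta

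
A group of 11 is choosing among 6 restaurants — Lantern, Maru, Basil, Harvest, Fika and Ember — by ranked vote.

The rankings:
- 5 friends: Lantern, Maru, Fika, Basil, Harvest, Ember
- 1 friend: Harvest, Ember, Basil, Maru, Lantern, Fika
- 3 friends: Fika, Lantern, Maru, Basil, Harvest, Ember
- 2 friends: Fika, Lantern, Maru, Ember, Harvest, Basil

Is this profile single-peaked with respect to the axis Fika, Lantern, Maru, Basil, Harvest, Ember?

no

Axis positions: Fika=1, Lantern=2, Maru=3, Basil=4, Harvest=5, Ember=6.
Bloc 1 (peak Lantern at position 2): ranking walks positions 2-3-1-4-5-6, expanding outward from the peak — single-peaked.
Bloc 2 (peak Harvest at position 5): ranking walks positions 5-6-4-3-2-1, expanding outward from the peak — single-peaked.
Bloc 3 (peak Fika at position 1): ranking walks positions 1-2-3-4-5-6, expanding outward from the peak — single-peaked.
Bloc 4: ranking walks positions 1-2-3-6-5-4; Ember is ranked above Basil even though Basil lies between Ember and the peak Fika on the axis — preferences dip and rise again. Not single-peaked.
Bloc 4 violates single-peakedness, so the profile is not single-peaked on this axis.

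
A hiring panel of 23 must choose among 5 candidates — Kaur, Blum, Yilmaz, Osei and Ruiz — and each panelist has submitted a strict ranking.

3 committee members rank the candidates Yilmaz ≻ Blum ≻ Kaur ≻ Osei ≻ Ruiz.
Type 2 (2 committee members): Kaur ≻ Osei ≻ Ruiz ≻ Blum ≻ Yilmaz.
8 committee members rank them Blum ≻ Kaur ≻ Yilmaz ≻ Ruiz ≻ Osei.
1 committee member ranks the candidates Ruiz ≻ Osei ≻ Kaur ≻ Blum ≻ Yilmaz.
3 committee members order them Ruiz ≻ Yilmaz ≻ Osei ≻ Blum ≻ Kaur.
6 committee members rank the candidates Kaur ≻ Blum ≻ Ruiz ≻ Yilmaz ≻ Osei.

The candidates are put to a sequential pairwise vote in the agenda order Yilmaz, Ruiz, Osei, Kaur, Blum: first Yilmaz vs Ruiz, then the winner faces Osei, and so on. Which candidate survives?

Round 1: Yilmaz vs Ruiz — 11–12, Ruiz advances.
Round 2: Ruiz vs Osei — 18–5, Ruiz advances.
Round 3: Ruiz vs Kaur — 4–19, Kaur advances.
Round 4: Kaur vs Blum — 9–14, Blum advances.
Blum survives the agenda.

Blum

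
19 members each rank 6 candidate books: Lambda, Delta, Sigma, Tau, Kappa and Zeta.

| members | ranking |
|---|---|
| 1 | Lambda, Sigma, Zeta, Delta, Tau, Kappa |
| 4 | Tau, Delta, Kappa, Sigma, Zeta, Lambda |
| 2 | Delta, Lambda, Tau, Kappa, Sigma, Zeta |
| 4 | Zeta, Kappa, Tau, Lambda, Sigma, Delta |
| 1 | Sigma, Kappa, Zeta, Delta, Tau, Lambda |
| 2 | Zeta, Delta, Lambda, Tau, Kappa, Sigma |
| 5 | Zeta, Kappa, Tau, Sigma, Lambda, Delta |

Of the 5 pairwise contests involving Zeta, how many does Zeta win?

5

Zeta against each rival (19 members):
Zeta vs Lambda: Zeta is ranked higher on 4+4+1+2+5 = 16 ballots, Lambda on 3. Zeta wins 16–3.
Zeta vs Delta: 13 to 6, Zeta.
Zeta vs Sigma: Zeta wins 11–8.
Zeta vs Tau: Zeta, 13–6.
Zeta–Kappa: Zeta 12–7.
Zeta beats Lambda, Delta, Sigma, Tau, Kappa — 5 pairwise wins.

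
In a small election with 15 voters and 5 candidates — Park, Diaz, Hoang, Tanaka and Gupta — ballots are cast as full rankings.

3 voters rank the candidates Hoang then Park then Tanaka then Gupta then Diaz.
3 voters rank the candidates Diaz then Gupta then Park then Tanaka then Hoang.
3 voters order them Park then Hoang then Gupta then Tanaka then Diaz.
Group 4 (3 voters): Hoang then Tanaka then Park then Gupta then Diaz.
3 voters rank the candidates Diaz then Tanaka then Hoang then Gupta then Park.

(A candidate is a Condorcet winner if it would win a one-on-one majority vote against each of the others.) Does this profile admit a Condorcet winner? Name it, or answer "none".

Pairwise majorities:
Park vs Diaz: Park, 9–6.
Park vs Hoang: 6 to 9, Hoang.
Park–Tanaka: Park 9–6.
Park vs Gupta: Park is ranked higher on 3+3+3 = 9 ballots, Gupta on 6. Park wins 9–6.
Diaz vs Hoang: Hoang, 9–6.
Diaz vs Tanaka: Diaz is ranked higher on 3+3 = 6 ballots, Tanaka on 9. Tanaka wins 9–6.
Diaz vs Gupta: 3+3 = 6 for Diaz, 9 for Gupta — Gupta by 9–6.
Hoang vs Tanaka: Hoang wins 9–6.
Hoang vs Gupta: Hoang, 12–3.
Tanaka–Gupta: Tanaka 9–6.
Hoang defeats every rival head-to-head and is the Condorcet winner.

Hoang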